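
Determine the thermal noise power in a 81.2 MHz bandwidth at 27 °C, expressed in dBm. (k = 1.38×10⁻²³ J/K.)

−94.7 dBm

T = 27 °C + 273.15 = 300.15 K
P_n = kTB = 1.38×10⁻²³ × 300.15 × 8.12×10⁷ = 3.36×10⁻¹³ W
In dBm: 10 log₁₀(3.36×10⁻¹³ / 10⁻³) = −94.7 dBm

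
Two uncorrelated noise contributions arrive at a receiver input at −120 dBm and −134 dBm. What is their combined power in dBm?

Convert to linear, add, convert back:
P₁ = 1.00×10⁻¹⁵ W, P₂ = 3.98×10⁻¹⁷ W
P_tot = 1.04×10⁻¹⁵ W → 10 log₁₀(P_tot / 10⁻³) = −119.8 dBm

−119.8 dBm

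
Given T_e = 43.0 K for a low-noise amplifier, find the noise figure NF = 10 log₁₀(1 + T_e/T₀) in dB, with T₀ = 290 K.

F = 1 + T_e/T₀ = 1 + 43.0/290 = 1.14828
NF = 10 log₁₀(1.14828) = 0.600 dB

0.600 dB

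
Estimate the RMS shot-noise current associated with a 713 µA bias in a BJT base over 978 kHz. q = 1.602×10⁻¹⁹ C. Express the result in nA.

14.9 nA

I_n = √(2qI·B)
2qI·B = 2 × 1.602×10⁻¹⁹ × 7.13×10⁻⁴ × 9.78×10⁵ = 2.23×10⁻¹⁶ A²
I_n = √(2.23×10⁻¹⁶) = 1.49×10⁻⁸ A = 14.9 nA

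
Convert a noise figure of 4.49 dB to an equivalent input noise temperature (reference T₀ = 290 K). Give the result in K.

F = 10^(4.49/10) = 2.8119
T_e = (F − 1)·T₀ = (2.8119 − 1) × 290 = 525 K

525 K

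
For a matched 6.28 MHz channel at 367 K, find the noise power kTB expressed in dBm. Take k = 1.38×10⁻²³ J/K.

−105.0 dBm

P_n = kTB = 1.38×10⁻²³ × 367 × 6.28×10⁶ = 3.18×10⁻¹⁴ W
In dBm: 10 log₁₀(3.18×10⁻¹⁴ / 10⁻³) = −105.0 dBm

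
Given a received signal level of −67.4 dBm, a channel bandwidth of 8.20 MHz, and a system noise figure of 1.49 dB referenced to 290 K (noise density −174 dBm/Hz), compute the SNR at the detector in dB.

Noise floor: N = −174 + 10 log₁₀(B) + NF
10 log₁₀(8.20×10⁶) = 69.14 dB
N = −174 + 69.14 + 1.49 = −103.37 dBm
SNR = P_sig − N = −67.4 − (−103.37) = 35.97 dB → 36.0 dB

36.0 dB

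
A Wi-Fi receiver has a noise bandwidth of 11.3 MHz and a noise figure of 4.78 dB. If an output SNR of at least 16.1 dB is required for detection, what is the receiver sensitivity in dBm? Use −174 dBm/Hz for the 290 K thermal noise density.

Sensitivity = −174 + 10 log₁₀(B) + NF + SNR_min
= −174 + 70.53 + 4.78 + 16.1
= −82.59 dBm → −82.6 dBm

−82.6 dBm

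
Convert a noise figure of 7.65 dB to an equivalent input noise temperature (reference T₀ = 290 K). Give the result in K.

1398 K

F = 10^(7.65/10) = 5.82103
T_e = (F − 1)·T₀ = (5.82103 − 1) × 290 = 1398 K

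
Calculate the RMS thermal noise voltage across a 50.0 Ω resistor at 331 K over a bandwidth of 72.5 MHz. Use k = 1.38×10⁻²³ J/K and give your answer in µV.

8.14 µV

V_n = √(4kTRB)
4kTRB = 4 × 1.38×10⁻²³ × 331 × 5.00×10¹ × 7.25×10⁷ = 6.62×10⁻¹¹ V²
V_n = √(6.62×10⁻¹¹) = 8.14×10⁻⁶ V = 8.14 µV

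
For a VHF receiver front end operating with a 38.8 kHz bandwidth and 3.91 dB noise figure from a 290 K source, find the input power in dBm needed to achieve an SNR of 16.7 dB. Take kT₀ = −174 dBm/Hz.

−107.5 dBm

Sensitivity = −174 + 10 log₁₀(B) + NF + SNR_min
= −174 + 45.89 + 3.91 + 16.7
= −107.50 dBm → −107.5 dBm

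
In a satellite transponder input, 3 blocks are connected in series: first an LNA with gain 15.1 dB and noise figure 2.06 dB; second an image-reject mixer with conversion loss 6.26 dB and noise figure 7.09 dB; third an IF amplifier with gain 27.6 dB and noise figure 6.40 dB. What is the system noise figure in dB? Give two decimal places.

3.37 dB

Convert to linear (a loss of L dB is a gain of −L dB): F_i = 10^(NF_i/10), G_i = 10^(G_i,dB/10)
  Stage 1: F_1 = 10^(2.06/10) = 1.607, G_1 = 10^(15.1/10) = 32.36
  Stage 2: F_2 = 10^(7.09/10) = 5.117, G_2 = 10^(−6.26/10) = 0.2366
  Stage 3: F_3 = 10^(6.40/10) = 4.365, G_3 = 10^(27.6/10) = 575.4
Friis cascade:
  F = 1.607 + (5.117 − 1)/32.36 + (4.365 − 1)/7.656 = 2.174
NF = 10 log₁₀(2.174) = 3.37 dB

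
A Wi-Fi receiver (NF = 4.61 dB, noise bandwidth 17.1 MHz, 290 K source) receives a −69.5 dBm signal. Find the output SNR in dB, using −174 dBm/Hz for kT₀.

27.6 dB

Noise floor: N = −174 + 10 log₁₀(B) + NF
10 log₁₀(1.71×10⁷) = 72.33 dB
N = −174 + 72.33 + 4.61 = −97.06 dBm
SNR = P_sig − N = −69.5 − (−97.06) = 27.56 dB → 27.6 dB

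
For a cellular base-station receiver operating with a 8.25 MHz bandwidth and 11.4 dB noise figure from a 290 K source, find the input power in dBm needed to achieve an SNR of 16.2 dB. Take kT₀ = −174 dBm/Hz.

−77.2 dBm

Sensitivity = −174 + 10 log₁₀(B) + NF + SNR_min
= −174 + 69.16 + 11.4 + 16.2
= −77.24 dBm → −77.2 dBm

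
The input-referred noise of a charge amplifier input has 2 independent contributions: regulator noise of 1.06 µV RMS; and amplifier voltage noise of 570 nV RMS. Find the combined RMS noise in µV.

1.20 µV

Uncorrelated sources add in power (mean-square): V_tot = √(ΣV_i²)
V_tot = √[(1.06×10⁻⁶)² + (5.70×10⁻⁷)²] = 1.20×10⁻⁶ V = 1.20 µV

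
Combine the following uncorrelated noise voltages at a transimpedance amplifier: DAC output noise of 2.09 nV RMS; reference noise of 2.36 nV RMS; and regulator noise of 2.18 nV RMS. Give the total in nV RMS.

3.83 nV

Uncorrelated sources add in power (mean-square): V_tot = √(ΣV_i²)
V_tot = √[(2.09×10⁻⁹)² + (2.36×10⁻⁹)² + (2.18×10⁻⁹)²] = 3.83×10⁻⁹ V = 3.83 nV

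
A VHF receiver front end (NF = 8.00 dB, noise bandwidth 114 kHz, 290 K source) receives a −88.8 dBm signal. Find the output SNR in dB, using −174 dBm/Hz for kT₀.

Noise floor: N = −174 + 10 log₁₀(B) + NF
10 log₁₀(1.14×10⁵) = 50.57 dB
N = −174 + 50.57 + 8.00 = −115.43 dBm
SNR = P_sig − N = −88.8 − (−115.43) = 26.63 dB → 26.6 dB

26.6 dB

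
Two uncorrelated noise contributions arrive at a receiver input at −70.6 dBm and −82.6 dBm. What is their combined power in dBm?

−70.3 dBm

Convert to linear, add, convert back:
P₁ = 8.71×10⁻¹¹ W, P₂ = 5.50×10⁻¹² W
P_tot = 9.26×10⁻¹¹ W → 10 log₁₀(P_tot / 10⁻³) = −70.3 dBm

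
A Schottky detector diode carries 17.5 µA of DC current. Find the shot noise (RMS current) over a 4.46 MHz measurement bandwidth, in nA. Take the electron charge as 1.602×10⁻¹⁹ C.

5.00 nA

I_n = √(2qI·B)
2qI·B = 2 × 1.602×10⁻¹⁹ × 1.75×10⁻⁵ × 4.46×10⁶ = 2.50×10⁻¹⁷ A²
I_n = √(2.50×10⁻¹⁷) = 5.00×10⁻⁹ A = 5.00 nA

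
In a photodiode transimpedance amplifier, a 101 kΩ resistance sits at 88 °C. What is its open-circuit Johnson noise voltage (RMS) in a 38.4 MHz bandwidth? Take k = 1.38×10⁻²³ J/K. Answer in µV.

278 µV

T = 88 °C + 273.15 = 361.15 K
V_n = √(4kTRB)
4kTRB = 4 × 1.38×10⁻²³ × 361.15 × 1.01×10⁵ × 3.84×10⁷ = 7.73×10⁻⁸ V²
V_n = √(7.73×10⁻⁸) = 2.78×10⁻⁴ V = 278 µV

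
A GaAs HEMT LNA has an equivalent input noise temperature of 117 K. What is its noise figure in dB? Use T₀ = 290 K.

F = 1 + T_e/T₀ = 1 + 117/290 = 1.40345
NF = 10 log₁₀(1.40345) = 1.47 dB

1.47 dB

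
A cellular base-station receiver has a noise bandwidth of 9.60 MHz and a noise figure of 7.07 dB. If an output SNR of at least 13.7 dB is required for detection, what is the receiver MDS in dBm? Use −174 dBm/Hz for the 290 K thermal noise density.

−83.4 dBm

Sensitivity = −174 + 10 log₁₀(B) + NF + SNR_min
= −174 + 69.82 + 7.07 + 13.7
= −83.41 dBm → −83.4 dBm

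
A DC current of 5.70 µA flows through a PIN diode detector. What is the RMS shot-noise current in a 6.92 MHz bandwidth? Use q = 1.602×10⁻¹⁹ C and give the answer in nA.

3.55 nA

I_n = √(2qI·B)
2qI·B = 2 × 1.602×10⁻¹⁹ × 5.70×10⁻⁶ × 6.92×10⁶ = 1.26×10⁻¹⁷ A²
I_n = √(1.26×10⁻¹⁷) = 3.55×10⁻⁹ A = 3.55 nA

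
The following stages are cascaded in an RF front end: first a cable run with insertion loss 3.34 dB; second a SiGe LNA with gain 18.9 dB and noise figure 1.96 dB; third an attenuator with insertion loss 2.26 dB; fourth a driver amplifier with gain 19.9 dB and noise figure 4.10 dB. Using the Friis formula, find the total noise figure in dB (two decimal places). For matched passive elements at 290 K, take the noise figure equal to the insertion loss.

Convert to linear (a loss of L dB is a gain of −L dB): F_i = 10^(NF_i/10), G_i = 10^(G_i,dB/10)
  Stage 1: F_1 = 10^(3.34/10) = 2.158, G_1 = 10^(−3.34/10) = 0.4634
  Stage 2: F_2 = 10^(1.96/10) = 1.570, G_2 = 10^(18.9/10) = 77.62
  Stage 3: F_3 = 10^(2.26/10) = 1.683, G_3 = 10^(−2.26/10) = 0.5943
  Stage 4: F_4 = 10^(4.10/10) = 2.570, G_4 = 10^(19.9/10) = 97.72
Friis cascade:
  F = 2.158 + (1.570 − 1)/0.4634 + (1.683 − 1)/35.97 + (2.570 − 1)/21.38 = 3.481
NF = 10 log₁₀(3.481) = 5.42 dB

5.42 dB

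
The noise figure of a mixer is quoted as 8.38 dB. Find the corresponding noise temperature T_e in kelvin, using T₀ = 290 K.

1707 K

F = 10^(8.38/10) = 6.88652
T_e = (F − 1)·T₀ = (6.88652 − 1) × 290 = 1707 K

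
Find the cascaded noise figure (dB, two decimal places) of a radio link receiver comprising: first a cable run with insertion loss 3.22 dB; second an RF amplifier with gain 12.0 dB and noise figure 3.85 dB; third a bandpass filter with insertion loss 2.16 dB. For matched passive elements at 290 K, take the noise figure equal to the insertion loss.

Convert to linear (a loss of L dB is a gain of −L dB): F_i = 10^(NF_i/10), G_i = 10^(G_i,dB/10)
  Stage 1: F_1 = 10^(3.22/10) = 2.099, G_1 = 10^(−3.22/10) = 0.4764
  Stage 2: F_2 = 10^(3.85/10) = 2.427, G_2 = 10^(12.0/10) = 15.85
  Stage 3: F_3 = 10^(2.16/10) = 1.644, G_3 = 10^(−2.16/10) = 0.6081
Friis cascade:
  F = 2.099 + (2.427 − 1)/0.4764 + (1.644 − 1)/7.551 = 5.179
NF = 10 log₁₀(5.179) = 7.14 dB

7.14 dB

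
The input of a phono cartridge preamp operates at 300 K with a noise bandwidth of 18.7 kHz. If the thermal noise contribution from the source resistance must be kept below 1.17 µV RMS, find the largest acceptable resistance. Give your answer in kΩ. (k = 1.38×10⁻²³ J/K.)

4.42 kΩ

Johnson–Nyquist: V_n = √(4kTRB) ⇒ R = V_n² / (4kTB)
4kTB = 4 × 1.38×10⁻²³ × 300 × 1.87×10⁴ = 3.10×10⁻¹⁶
R = (1.17×10⁻⁶)² / 3.10×10⁻¹⁶ = 4.42×10³ Ω = 4.42 kΩ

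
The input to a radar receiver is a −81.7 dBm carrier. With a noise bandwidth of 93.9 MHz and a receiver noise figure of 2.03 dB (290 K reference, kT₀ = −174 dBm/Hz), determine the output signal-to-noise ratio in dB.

Noise floor: N = −174 + 10 log₁₀(B) + NF
10 log₁₀(9.39×10⁷) = 79.73 dB
N = −174 + 79.73 + 2.03 = −92.24 dBm
SNR = P_sig − N = −81.7 − (−92.24) = 10.54 dB → 10.5 dB

10.5 dB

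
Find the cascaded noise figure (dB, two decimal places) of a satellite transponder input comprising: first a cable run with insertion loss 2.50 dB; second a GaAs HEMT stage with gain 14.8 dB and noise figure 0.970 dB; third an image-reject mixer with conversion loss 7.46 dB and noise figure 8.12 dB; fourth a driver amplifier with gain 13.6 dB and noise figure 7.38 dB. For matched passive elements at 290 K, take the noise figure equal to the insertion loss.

Convert to linear (a loss of L dB is a gain of −L dB): F_i = 10^(NF_i/10), G_i = 10^(G_i,dB/10)
  Stage 1: F_1 = 10^(2.50/10) = 1.778, G_1 = 10^(−2.50/10) = 0.5623
  Stage 2: F_2 = 10^(0.970/10) = 1.250, G_2 = 10^(14.8/10) = 30.20
  Stage 3: F_3 = 10^(8.12/10) = 6.486, G_3 = 10^(−7.46/10) = 0.1795
  Stage 4: F_4 = 10^(7.38/10) = 5.470, G_4 = 10^(13.6/10) = 22.91
Friis cascade:
  F = 1.778 + (1.250 − 1)/0.5623 + (6.486 − 1)/16.98 + (5.470 − 1)/3.048 = 4.013
NF = 10 log₁₀(4.013) = 6.03 dB

6.03 dB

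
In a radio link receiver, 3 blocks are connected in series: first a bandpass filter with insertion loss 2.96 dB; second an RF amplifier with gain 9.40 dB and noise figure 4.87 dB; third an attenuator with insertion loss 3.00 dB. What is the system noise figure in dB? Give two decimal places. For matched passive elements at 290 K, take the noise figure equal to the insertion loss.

7.99 dB

Convert to linear (a loss of L dB is a gain of −L dB): F_i = 10^(NF_i/10), G_i = 10^(G_i,dB/10)
  Stage 1: F_1 = 10^(2.96/10) = 1.977, G_1 = 10^(−2.96/10) = 0.5058
  Stage 2: F_2 = 10^(4.87/10) = 3.069, G_2 = 10^(9.40/10) = 8.710
  Stage 3: F_3 = 10^(3.00/10) = 1.995, G_3 = 10^(−3.00/10) = 0.5012
Friis cascade:
  F = 1.977 + (3.069 − 1)/0.5058 + (1.995 − 1)/4.406 = 6.293
NF = 10 log₁₀(6.293) = 7.99 dB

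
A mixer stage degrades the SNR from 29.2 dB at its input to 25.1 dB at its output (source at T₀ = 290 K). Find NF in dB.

4.1 dB

NF (dB) = SNR_in(dB) − SNR_out(dB) when the source is at T₀
NF = 29.2 − 25.1 = 4.1 dB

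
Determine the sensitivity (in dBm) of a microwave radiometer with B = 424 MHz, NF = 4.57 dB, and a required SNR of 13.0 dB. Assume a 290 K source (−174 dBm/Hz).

−70.2 dBm

Sensitivity = −174 + 10 log₁₀(B) + NF + SNR_min
= −174 + 86.27 + 4.57 + 13.0
= −70.16 dBm → −70.2 dBm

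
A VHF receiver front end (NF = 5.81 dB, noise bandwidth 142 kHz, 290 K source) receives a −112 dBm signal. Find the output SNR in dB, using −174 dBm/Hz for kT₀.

4.7 dB

Noise floor: N = −174 + 10 log₁₀(B) + NF
10 log₁₀(1.42×10⁵) = 51.52 dB
N = −174 + 51.52 + 5.81 = −116.67 dBm
SNR = P_sig − N = −112 − (−116.67) = 4.67 dB → 4.7 dB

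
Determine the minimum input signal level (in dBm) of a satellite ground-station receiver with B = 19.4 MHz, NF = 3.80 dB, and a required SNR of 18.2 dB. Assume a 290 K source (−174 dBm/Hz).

−79.1 dBm

Sensitivity = −174 + 10 log₁₀(B) + NF + SNR_min
= −174 + 72.88 + 3.80 + 18.2
= −79.12 dBm → −79.1 dBm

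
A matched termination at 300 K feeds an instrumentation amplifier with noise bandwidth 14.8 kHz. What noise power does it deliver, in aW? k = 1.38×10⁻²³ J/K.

P_n = kTB = 1.38×10⁻²³ × 300 × 1.48×10⁴ = 6.13×10⁻¹⁷ W = 61.3 aW

61.3 aW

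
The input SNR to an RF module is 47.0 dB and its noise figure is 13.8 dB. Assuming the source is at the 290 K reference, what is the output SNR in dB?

By definition F = SNR_in/SNR_out, so in dB: SNR_out = SNR_in − NF
SNR_out = 47.0 − 13.8 = 33.2 dB

33.2 dB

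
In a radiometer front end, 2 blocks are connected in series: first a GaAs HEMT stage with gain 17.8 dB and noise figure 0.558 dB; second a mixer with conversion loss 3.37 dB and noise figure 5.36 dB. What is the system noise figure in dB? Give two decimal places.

0.71 dB

Convert to linear (a loss of L dB is a gain of −L dB): F_i = 10^(NF_i/10), G_i = 10^(G_i,dB/10)
  Stage 1: F_1 = 10^(0.558/10) = 1.137, G_1 = 10^(17.8/10) = 60.26
  Stage 2: F_2 = 10^(5.36/10) = 3.436, G_2 = 10^(−3.37/10) = 0.4603
Friis cascade:
  F = 1.137 + (3.436 − 1)/60.26 = 1.178
NF = 10 log₁₀(1.178) = 0.71 dB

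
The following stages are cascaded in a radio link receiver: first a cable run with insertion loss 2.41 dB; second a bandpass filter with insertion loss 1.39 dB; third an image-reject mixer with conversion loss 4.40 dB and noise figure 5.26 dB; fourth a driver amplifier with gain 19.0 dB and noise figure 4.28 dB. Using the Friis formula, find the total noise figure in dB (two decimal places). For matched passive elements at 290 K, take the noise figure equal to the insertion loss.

Convert to linear (a loss of L dB is a gain of −L dB): F_i = 10^(NF_i/10), G_i = 10^(G_i,dB/10)
  Stage 1: F_1 = 10^(2.41/10) = 1.742, G_1 = 10^(−2.41/10) = 0.5741
  Stage 2: F_2 = 10^(1.39/10) = 1.377, G_2 = 10^(−1.39/10) = 0.7261
  Stage 3: F_3 = 10^(5.26/10) = 3.357, G_3 = 10^(−4.40/10) = 0.3631
  Stage 4: F_4 = 10^(4.28/10) = 2.679, G_4 = 10^(19.0/10) = 79.43
Friis cascade:
  F = 1.742 + (1.377 − 1)/0.5741 + (3.357 − 1)/0.4169 + (2.679 − 1)/0.1514 = 19.15
NF = 10 log₁₀(19.15) = 12.82 dB

12.82 dB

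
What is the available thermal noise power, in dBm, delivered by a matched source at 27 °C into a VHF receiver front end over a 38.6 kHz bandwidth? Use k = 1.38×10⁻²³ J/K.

T = 27 °C + 273.15 = 300.15 K
P_n = kTB = 1.38×10⁻²³ × 300.15 × 3.86×10⁴ = 1.60×10⁻¹⁶ W
In dBm: 10 log₁₀(1.60×10⁻¹⁶ / 10⁻³) = −128.0 dBm

−128.0 dBm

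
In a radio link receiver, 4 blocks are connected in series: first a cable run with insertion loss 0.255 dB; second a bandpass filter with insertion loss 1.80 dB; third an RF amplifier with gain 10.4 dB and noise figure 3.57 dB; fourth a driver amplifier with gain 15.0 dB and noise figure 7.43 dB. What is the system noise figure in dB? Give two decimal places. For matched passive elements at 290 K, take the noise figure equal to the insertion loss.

6.35 dB

Convert to linear (a loss of L dB is a gain of −L dB): F_i = 10^(NF_i/10), G_i = 10^(G_i,dB/10)
  Stage 1: F_1 = 10^(0.255/10) = 1.060, G_1 = 10^(−0.255/10) = 0.9430
  Stage 2: F_2 = 10^(1.80/10) = 1.514, G_2 = 10^(−1.80/10) = 0.6607
  Stage 3: F_3 = 10^(3.57/10) = 2.275, G_3 = 10^(10.4/10) = 10.96
  Stage 4: F_4 = 10^(7.43/10) = 5.534, G_4 = 10^(15.0/10) = 31.62
Friis cascade:
  F = 1.060 + (1.514 − 1)/0.9430 + (2.275 − 1)/0.6230 + (5.534 − 1)/6.831 = 4.315
NF = 10 log₁₀(4.315) = 6.35 dB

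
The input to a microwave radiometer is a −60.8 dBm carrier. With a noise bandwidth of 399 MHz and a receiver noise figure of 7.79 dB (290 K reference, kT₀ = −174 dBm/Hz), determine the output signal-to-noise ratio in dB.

19.4 dB

Noise floor: N = −174 + 10 log₁₀(B) + NF
10 log₁₀(3.99×10⁸) = 86.01 dB
N = −174 + 86.01 + 7.79 = −80.20 dBm
SNR = P_sig − N = −60.8 − (−80.20) = 19.40 dB → 19.4 dB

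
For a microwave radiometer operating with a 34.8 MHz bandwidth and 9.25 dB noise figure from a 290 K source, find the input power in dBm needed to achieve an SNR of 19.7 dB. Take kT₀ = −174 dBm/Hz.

Sensitivity = −174 + 10 log₁₀(B) + NF + SNR_min
= −174 + 75.42 + 9.25 + 19.7
= −69.63 dBm → −69.6 dBm

−69.6 dBm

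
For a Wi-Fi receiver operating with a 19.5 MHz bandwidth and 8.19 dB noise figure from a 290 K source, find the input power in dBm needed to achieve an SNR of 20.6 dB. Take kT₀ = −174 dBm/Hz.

−72.3 dBm

Sensitivity = −174 + 10 log₁₀(B) + NF + SNR_min
= −174 + 72.9 + 8.19 + 20.6
= −72.31 dBm → −72.3 dBm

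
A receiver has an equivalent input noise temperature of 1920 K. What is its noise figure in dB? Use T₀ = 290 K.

8.82 dB

F = 1 + T_e/T₀ = 1 + 1920/290 = 7.62069
NF = 10 log₁₀(7.62069) = 8.82 dB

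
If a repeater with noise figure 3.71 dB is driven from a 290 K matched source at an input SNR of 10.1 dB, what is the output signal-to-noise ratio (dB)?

6.39 dB

By definition F = SNR_in/SNR_out, so in dB: SNR_out = SNR_in − NF
SNR_out = 10.1 − 3.71 = 6.39 dB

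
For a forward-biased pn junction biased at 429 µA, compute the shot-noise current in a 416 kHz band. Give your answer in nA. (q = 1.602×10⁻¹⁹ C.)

7.56 nA

I_n = √(2qI·B)
2qI·B = 2 × 1.602×10⁻¹⁹ × 4.29×10⁻⁴ × 4.16×10⁵ = 5.72×10⁻¹⁷ A²
I_n = √(5.72×10⁻¹⁷) = 7.56×10⁻⁹ A = 7.56 nA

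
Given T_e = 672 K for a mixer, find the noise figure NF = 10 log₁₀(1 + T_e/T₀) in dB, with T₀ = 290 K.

5.21 dB

F = 1 + T_e/T₀ = 1 + 672/290 = 3.31724
NF = 10 log₁₀(3.31724) = 5.21 dB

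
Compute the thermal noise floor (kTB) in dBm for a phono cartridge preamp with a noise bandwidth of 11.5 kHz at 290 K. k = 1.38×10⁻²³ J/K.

−133.4 dBm

P_n = kTB = 1.38×10⁻²³ × 290 × 1.15×10⁴ = 4.60×10⁻¹⁷ W
In dBm: 10 log₁₀(4.60×10⁻¹⁷ / 10⁻³) = −133.4 dBm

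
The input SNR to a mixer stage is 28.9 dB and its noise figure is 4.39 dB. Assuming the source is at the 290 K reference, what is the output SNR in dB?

24.51 dB

By definition F = SNR_in/SNR_out, so in dB: SNR_out = SNR_in − NF
SNR_out = 28.9 − 4.39 = 24.51 dB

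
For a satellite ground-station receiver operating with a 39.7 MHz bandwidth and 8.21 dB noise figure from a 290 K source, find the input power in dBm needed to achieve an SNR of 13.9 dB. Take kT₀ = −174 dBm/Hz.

−75.9 dBm

Sensitivity = −174 + 10 log₁₀(B) + NF + SNR_min
= −174 + 75.99 + 8.21 + 13.9
= −75.90 dBm → −75.9 dBm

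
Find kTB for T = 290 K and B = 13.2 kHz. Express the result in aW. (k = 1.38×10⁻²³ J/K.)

52.8 aW

P_n = kTB = 1.38×10⁻²³ × 290 × 1.32×10⁴ = 5.28×10⁻¹⁷ W = 52.8 aW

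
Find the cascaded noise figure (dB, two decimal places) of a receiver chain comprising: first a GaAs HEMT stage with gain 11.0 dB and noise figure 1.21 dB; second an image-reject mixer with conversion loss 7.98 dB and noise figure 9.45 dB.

2.88 dB

Convert to linear (a loss of L dB is a gain of −L dB): F_i = 10^(NF_i/10), G_i = 10^(G_i,dB/10)
  Stage 1: F_1 = 10^(1.21/10) = 1.321, G_1 = 10^(11.0/10) = 12.59
  Stage 2: F_2 = 10^(9.45/10) = 8.810, G_2 = 10^(−7.98/10) = 0.1592
Friis cascade:
  F = 1.321 + (8.810 − 1)/12.59 = 1.942
NF = 10 log₁₀(1.942) = 2.88 dB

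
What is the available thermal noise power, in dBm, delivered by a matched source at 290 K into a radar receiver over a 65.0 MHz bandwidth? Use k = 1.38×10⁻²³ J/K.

−95.8 dBm

P_n = kTB = 1.38×10⁻²³ × 290 × 6.50×10⁷ = 2.60×10⁻¹³ W
In dBm: 10 log₁₀(2.60×10⁻¹³ / 10⁻³) = −95.8 dBm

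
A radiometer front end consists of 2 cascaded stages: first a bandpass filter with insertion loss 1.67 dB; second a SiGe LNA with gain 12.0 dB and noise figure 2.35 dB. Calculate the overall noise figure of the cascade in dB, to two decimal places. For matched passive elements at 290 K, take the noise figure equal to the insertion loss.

Convert to linear (a loss of L dB is a gain of −L dB): F_i = 10^(NF_i/10), G_i = 10^(G_i,dB/10)
  Stage 1: F_1 = 10^(1.67/10) = 1.469, G_1 = 10^(−1.67/10) = 0.6808
  Stage 2: F_2 = 10^(2.35/10) = 1.718, G_2 = 10^(12.0/10) = 15.85
Friis cascade:
  F = 1.469 + (1.718 − 1)/0.6808 = 2.523
NF = 10 log₁₀(2.523) = 4.02 dB

4.02 dB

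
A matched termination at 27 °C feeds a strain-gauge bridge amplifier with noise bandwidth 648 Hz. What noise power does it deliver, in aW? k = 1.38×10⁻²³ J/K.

2.68 aW

T = 27 °C + 273.15 = 300.15 K
P_n = kTB = 1.38×10⁻²³ × 300.15 × 6.48×10² = 2.68×10⁻¹⁸ W = 2.68 aW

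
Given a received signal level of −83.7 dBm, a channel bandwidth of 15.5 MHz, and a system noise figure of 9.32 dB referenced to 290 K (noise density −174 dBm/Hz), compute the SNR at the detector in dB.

Noise floor: N = −174 + 10 log₁₀(B) + NF
10 log₁₀(1.55×10⁷) = 71.9 dB
N = −174 + 71.9 + 9.32 = −92.78 dBm
SNR = P_sig − N = −83.7 − (−92.78) = 9.08 dB → 9.1 dB

9.1 dB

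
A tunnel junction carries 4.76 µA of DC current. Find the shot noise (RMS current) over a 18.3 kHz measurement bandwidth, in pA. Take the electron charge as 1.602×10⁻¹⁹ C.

167 pA

I_n = √(2qI·B)
2qI·B = 2 × 1.602×10⁻¹⁹ × 4.76×10⁻⁶ × 1.83×10⁴ = 2.79×10⁻²⁰ A²
I_n = √(2.79×10⁻²⁰) = 1.67×10⁻¹⁰ A = 167 pA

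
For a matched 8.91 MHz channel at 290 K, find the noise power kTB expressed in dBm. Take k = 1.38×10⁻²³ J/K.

−104.5 dBm

P_n = kTB = 1.38×10⁻²³ × 290 × 8.91×10⁶ = 3.57×10⁻¹⁴ W
In dBm: 10 log₁₀(3.57×10⁻¹⁴ / 10⁻³) = −104.5 dBm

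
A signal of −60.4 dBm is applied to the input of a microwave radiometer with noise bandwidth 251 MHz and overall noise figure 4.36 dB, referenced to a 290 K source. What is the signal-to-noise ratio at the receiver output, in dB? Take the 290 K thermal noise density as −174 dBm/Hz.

Noise floor: N = −174 + 10 log₁₀(B) + NF
10 log₁₀(2.51×10⁸) = 84 dB
N = −174 + 84 + 4.36 = −85.64 dBm
SNR = P_sig − N = −60.4 − (−85.64) = 25.24 dB → 25.2 dB

25.2 dB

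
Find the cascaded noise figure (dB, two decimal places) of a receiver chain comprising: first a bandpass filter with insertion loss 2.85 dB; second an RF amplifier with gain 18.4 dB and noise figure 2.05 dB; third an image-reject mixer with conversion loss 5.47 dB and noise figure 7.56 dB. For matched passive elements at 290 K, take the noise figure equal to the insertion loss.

5.08 dB

Convert to linear (a loss of L dB is a gain of −L dB): F_i = 10^(NF_i/10), G_i = 10^(G_i,dB/10)
  Stage 1: F_1 = 10^(2.85/10) = 1.928, G_1 = 10^(−2.85/10) = 0.5188
  Stage 2: F_2 = 10^(2.05/10) = 1.603, G_2 = 10^(18.4/10) = 69.18
  Stage 3: F_3 = 10^(7.56/10) = 5.702, G_3 = 10^(−5.47/10) = 0.2838
Friis cascade:
  F = 1.928 + (1.603 − 1)/0.5188 + (5.702 − 1)/35.89 = 3.221
NF = 10 log₁₀(3.221) = 5.08 dB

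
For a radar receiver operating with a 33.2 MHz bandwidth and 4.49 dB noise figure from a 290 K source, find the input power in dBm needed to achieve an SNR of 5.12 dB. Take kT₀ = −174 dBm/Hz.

−89.2 dBm

Sensitivity = −174 + 10 log₁₀(B) + NF + SNR_min
= −174 + 75.21 + 4.49 + 5.12
= −89.18 dBm → −89.2 dBm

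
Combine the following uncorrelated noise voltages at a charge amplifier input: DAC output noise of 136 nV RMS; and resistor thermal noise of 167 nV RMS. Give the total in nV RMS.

215 nV

Uncorrelated sources add in power (mean-square): V_tot = √(ΣV_i²)
V_tot = √[(1.36×10⁻⁷)² + (1.67×10⁻⁷)²] = 2.15×10⁻⁷ V = 215 nV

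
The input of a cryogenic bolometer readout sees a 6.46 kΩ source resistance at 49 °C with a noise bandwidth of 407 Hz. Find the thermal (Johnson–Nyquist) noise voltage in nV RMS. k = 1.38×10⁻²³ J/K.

T = 49 °C + 273.15 = 322.15 K
V_n = √(4kTRB)
4kTRB = 4 × 1.38×10⁻²³ × 322.15 × 6.46×10³ × 4.07×10² = 4.68×10⁻¹⁴ V²
V_n = √(4.68×10⁻¹⁴) = 2.16×10⁻⁷ V = 216 nV

216 nV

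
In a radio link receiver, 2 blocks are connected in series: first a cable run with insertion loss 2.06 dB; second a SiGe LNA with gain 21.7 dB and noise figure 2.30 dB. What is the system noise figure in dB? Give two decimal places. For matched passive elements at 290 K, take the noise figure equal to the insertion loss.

4.36 dB

Convert to linear (a loss of L dB is a gain of −L dB): F_i = 10^(NF_i/10), G_i = 10^(G_i,dB/10)
  Stage 1: F_1 = 10^(2.06/10) = 1.607, G_1 = 10^(−2.06/10) = 0.6223
  Stage 2: F_2 = 10^(2.30/10) = 1.698, G_2 = 10^(21.7/10) = 147.9
Friis cascade:
  F = 1.607 + (1.698 − 1)/0.6223 = 2.729
NF = 10 log₁₀(2.729) = 4.36 dB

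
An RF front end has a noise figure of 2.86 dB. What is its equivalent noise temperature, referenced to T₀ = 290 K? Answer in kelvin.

270 K

F = 10^(2.86/10) = 1.93197
T_e = (F − 1)·T₀ = (1.93197 − 1) × 290 = 270 K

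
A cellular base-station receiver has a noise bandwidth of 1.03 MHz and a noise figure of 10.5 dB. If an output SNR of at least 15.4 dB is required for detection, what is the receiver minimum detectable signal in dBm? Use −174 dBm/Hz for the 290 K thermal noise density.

Sensitivity = −174 + 10 log₁₀(B) + NF + SNR_min
= −174 + 60.13 + 10.5 + 15.4
= −87.97 dBm → −88.0 dBm

−88.0 dBm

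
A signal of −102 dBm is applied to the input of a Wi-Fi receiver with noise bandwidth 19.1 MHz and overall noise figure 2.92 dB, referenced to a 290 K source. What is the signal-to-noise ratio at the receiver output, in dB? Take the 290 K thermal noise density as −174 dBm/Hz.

Noise floor: N = −174 + 10 log₁₀(B) + NF
10 log₁₀(1.91×10⁷) = 72.81 dB
N = −174 + 72.81 + 2.92 = −98.27 dBm
SNR = P_sig − N = −102 − (−98.27) = −3.73 dB → −3.7 dB

−3.7 dB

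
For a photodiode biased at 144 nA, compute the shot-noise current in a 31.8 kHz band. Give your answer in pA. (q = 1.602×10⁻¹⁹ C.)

I_n = √(2qI·B)
2qI·B = 2 × 1.602×10⁻¹⁹ × 1.44×10⁻⁷ × 3.18×10⁴ = 1.47×10⁻²¹ A²
I_n = √(1.47×10⁻²¹) = 3.83×10⁻¹¹ A = 38.3 pA

38.3 pA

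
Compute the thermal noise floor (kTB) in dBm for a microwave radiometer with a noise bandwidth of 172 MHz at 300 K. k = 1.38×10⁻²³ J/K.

−91.5 dBm

P_n = kTB = 1.38×10⁻²³ × 300 × 1.72×10⁸ = 7.12×10⁻¹³ W
In dBm: 10 log₁₀(7.12×10⁻¹³ / 10⁻³) = −91.5 dBm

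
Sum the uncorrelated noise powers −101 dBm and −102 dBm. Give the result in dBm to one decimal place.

Convert to linear, add, convert back:
P₁ = 7.94×10⁻¹⁴ W, P₂ = 6.31×10⁻¹⁴ W
P_tot = 1.43×10⁻¹³ W → 10 log₁₀(P_tot / 10⁻³) = −98.5 dBm

−98.5 dBm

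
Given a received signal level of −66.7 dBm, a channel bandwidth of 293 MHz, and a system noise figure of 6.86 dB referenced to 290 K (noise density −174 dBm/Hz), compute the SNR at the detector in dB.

Noise floor: N = −174 + 10 log₁₀(B) + NF
10 log₁₀(2.93×10⁸) = 84.67 dB
N = −174 + 84.67 + 6.86 = −82.47 dBm
SNR = P_sig − N = −66.7 − (−82.47) = 15.77 dB → 15.8 dB

15.8 dB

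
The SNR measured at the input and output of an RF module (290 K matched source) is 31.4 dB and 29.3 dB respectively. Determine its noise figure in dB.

2.1 dB

NF (dB) = SNR_in(dB) − SNR_out(dB) when the source is at T₀
NF = 31.4 − 29.3 = 2.1 dB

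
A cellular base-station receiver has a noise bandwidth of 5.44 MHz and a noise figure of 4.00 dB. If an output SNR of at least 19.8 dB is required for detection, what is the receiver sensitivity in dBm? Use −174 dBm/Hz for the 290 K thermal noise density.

−82.8 dBm

Sensitivity = −174 + 10 log₁₀(B) + NF + SNR_min
= −174 + 67.36 + 4.00 + 19.8
= −82.84 dBm → −82.8 dBm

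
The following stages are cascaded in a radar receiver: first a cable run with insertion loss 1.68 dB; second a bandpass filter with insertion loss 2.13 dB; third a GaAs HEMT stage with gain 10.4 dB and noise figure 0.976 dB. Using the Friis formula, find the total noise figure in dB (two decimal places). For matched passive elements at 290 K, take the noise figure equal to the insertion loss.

Convert to linear (a loss of L dB is a gain of −L dB): F_i = 10^(NF_i/10), G_i = 10^(G_i,dB/10)
  Stage 1: F_1 = 10^(1.68/10) = 1.472, G_1 = 10^(−1.68/10) = 0.6792
  Stage 2: F_2 = 10^(2.13/10) = 1.633, G_2 = 10^(−2.13/10) = 0.6124
  Stage 3: F_3 = 10^(0.976/10) = 1.252, G_3 = 10^(10.4/10) = 10.96
Friis cascade:
  F = 1.472 + (1.633 − 1)/0.6792 + (1.252 − 1)/0.4159 = 3.010
NF = 10 log₁₀(3.010) = 4.79 dB

4.79 dB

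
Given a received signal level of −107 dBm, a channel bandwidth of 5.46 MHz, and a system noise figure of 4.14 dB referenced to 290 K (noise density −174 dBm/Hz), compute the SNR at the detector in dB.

−4.5 dB

Noise floor: N = −174 + 10 log₁₀(B) + NF
10 log₁₀(5.46×10⁶) = 67.37 dB
N = −174 + 67.37 + 4.14 = −102.49 dBm
SNR = P_sig − N = −107 − (−102.49) = −4.51 dB → −4.5 dB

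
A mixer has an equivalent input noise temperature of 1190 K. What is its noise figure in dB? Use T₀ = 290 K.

7.08 dB

F = 1 + T_e/T₀ = 1 + 1190/290 = 5.10345
NF = 10 log₁₀(5.10345) = 7.08 dB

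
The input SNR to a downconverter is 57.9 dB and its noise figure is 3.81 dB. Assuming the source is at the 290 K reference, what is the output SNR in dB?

By definition F = SNR_in/SNR_out, so in dB: SNR_out = SNR_in − NF
SNR_out = 57.9 − 3.81 = 54.09 dB

54.09 dB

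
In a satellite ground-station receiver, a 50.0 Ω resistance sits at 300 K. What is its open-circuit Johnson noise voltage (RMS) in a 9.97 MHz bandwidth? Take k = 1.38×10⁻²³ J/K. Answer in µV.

2.87 µV

V_n = √(4kTRB)
4kTRB = 4 × 1.38×10⁻²³ × 300 × 5.00×10¹ × 9.97×10⁶ = 8.26×10⁻¹² V²
V_n = √(8.26×10⁻¹²) = 2.87×10⁻⁶ V = 2.87 µV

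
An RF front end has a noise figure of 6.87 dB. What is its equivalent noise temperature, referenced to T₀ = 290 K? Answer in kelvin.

1121 K

F = 10^(6.87/10) = 4.86407
T_e = (F − 1)·T₀ = (4.86407 − 1) × 290 = 1121 K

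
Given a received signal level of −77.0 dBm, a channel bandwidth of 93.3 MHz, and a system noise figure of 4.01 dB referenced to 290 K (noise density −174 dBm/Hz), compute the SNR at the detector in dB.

Noise floor: N = −174 + 10 log₁₀(B) + NF
10 log₁₀(9.33×10⁷) = 79.7 dB
N = −174 + 79.7 + 4.01 = −90.29 dBm
SNR = P_sig − N = −77.0 − (−90.29) = 13.29 dB → 13.3 dB

13.3 dB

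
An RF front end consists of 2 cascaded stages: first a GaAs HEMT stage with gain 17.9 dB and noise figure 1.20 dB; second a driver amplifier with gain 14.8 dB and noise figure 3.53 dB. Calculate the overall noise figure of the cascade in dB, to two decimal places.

1.27 dB

Convert to linear (a loss of L dB is a gain of −L dB): F_i = 10^(NF_i/10), G_i = 10^(G_i,dB/10)
  Stage 1: F_1 = 10^(1.20/10) = 1.318, G_1 = 10^(17.9/10) = 61.66
  Stage 2: F_2 = 10^(3.53/10) = 2.254, G_2 = 10^(14.8/10) = 30.20
Friis cascade:
  F = 1.318 + (2.254 − 1)/61.66 = 1.339
NF = 10 log₁₀(1.339) = 1.27 dB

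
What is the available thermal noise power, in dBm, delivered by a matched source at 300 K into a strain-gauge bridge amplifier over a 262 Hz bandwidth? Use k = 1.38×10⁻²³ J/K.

P_n = kTB = 1.38×10⁻²³ × 300 × 2.62×10² = 1.08×10⁻¹⁸ W
In dBm: 10 log₁₀(1.08×10⁻¹⁸ / 10⁻³) = −149.6 dBm

−149.6 dBm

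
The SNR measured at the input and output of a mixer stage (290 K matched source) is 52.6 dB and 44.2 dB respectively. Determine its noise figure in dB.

NF (dB) = SNR_in(dB) − SNR_out(dB) when the source is at T₀
NF = 52.6 − 44.2 = 8.4 dB

8.4 dB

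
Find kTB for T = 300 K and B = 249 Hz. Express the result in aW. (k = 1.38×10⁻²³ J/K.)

1.03 aW

P_n = kTB = 1.38×10⁻²³ × 300 × 2.49×10² = 1.03×10⁻¹⁸ W = 1.03 aW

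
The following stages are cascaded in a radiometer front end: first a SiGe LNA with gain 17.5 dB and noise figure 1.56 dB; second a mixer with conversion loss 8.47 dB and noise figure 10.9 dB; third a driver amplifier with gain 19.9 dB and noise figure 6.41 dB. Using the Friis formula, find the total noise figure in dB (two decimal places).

3.13 dB

Convert to linear (a loss of L dB is a gain of −L dB): F_i = 10^(NF_i/10), G_i = 10^(G_i,dB/10)
  Stage 1: F_1 = 10^(1.56/10) = 1.432, G_1 = 10^(17.5/10) = 56.23
  Stage 2: F_2 = 10^(10.9/10) = 12.30, G_2 = 10^(−8.47/10) = 0.1422
  Stage 3: F_3 = 10^(6.41/10) = 4.375, G_3 = 10^(19.9/10) = 97.72
Friis cascade:
  F = 1.432 + (12.30 − 1)/56.23 + (4.375 − 1)/7.998 = 2.055
NF = 10 log₁₀(2.055) = 3.13 dB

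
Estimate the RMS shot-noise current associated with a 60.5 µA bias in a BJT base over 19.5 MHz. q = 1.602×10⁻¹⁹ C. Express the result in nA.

19.4 nA

I_n = √(2qI·B)
2qI·B = 2 × 1.602×10⁻¹⁹ × 6.05×10⁻⁵ × 1.95×10⁷ = 3.78×10⁻¹⁶ A²
I_n = √(3.78×10⁻¹⁶) = 1.94×10⁻⁸ A = 19.4 nA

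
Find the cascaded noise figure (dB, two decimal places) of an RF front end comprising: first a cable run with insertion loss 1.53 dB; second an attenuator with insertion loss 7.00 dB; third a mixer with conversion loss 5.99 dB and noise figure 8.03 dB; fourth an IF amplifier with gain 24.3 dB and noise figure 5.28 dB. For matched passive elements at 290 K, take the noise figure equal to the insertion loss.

20.51 dB

Convert to linear (a loss of L dB is a gain of −L dB): F_i = 10^(NF_i/10), G_i = 10^(G_i,dB/10)
  Stage 1: F_1 = 10^(1.53/10) = 1.422, G_1 = 10^(−1.53/10) = 0.7031
  Stage 2: F_2 = 10^(7.00/10) = 5.012, G_2 = 10^(−7.00/10) = 0.1995
  Stage 3: F_3 = 10^(8.03/10) = 6.353, G_3 = 10^(−5.99/10) = 0.2518
  Stage 4: F_4 = 10^(5.28/10) = 3.373, G_4 = 10^(24.3/10) = 269.2
Friis cascade:
  F = 1.422 + (5.012 − 1)/0.7031 + (6.353 − 1)/0.1403 + (3.373 − 1)/0.03532 = 112.5
NF = 10 log₁₀(112.5) = 20.51 dB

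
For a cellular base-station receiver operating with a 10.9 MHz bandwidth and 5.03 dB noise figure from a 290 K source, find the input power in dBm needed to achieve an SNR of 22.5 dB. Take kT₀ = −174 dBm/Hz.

−76.1 dBm

Sensitivity = −174 + 10 log₁₀(B) + NF + SNR_min
= −174 + 70.37 + 5.03 + 22.5
= −76.10 dBm → −76.1 dBm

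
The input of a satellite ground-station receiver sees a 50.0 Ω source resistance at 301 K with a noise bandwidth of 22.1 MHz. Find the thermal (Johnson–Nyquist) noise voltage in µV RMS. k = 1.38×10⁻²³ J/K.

V_n = √(4kTRB)
4kTRB = 4 × 1.38×10⁻²³ × 301 × 5.00×10¹ × 2.21×10⁷ = 1.84×10⁻¹¹ V²
V_n = √(1.84×10⁻¹¹) = 4.28×10⁻⁶ V = 4.28 µV

4.28 µV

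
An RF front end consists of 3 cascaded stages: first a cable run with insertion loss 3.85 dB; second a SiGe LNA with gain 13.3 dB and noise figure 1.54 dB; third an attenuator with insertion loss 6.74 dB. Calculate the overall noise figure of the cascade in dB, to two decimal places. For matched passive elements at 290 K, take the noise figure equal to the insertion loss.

Convert to linear (a loss of L dB is a gain of −L dB): F_i = 10^(NF_i/10), G_i = 10^(G_i,dB/10)
  Stage 1: F_1 = 10^(3.85/10) = 2.427, G_1 = 10^(−3.85/10) = 0.4121
  Stage 2: F_2 = 10^(1.54/10) = 1.426, G_2 = 10^(13.3/10) = 21.38
  Stage 3: F_3 = 10^(6.74/10) = 4.721, G_3 = 10^(−6.74/10) = 0.2118
Friis cascade:
  F = 2.427 + (1.426 − 1)/0.4121 + (4.721 − 1)/8.810 = 3.882
NF = 10 log₁₀(3.882) = 5.89 dB

5.89 dB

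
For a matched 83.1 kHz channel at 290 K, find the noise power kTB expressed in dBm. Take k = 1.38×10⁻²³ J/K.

−124.8 dBm

P_n = kTB = 1.38×10⁻²³ × 290 × 8.31×10⁴ = 3.33×10⁻¹⁶ W
In dBm: 10 log₁₀(3.33×10⁻¹⁶ / 10⁻³) = −124.8 dBm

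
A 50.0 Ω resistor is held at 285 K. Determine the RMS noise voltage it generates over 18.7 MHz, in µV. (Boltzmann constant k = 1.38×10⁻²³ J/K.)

V_n = √(4kTRB)
4kTRB = 4 × 1.38×10⁻²³ × 285 × 5.00×10¹ × 1.87×10⁷ = 1.47×10⁻¹¹ V²
V_n = √(1.47×10⁻¹¹) = 3.84×10⁻⁶ V = 3.84 µV

3.84 µV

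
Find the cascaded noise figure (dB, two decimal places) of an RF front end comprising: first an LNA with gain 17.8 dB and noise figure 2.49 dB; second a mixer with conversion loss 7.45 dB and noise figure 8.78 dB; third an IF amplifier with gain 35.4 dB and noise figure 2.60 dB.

2.92 dB

Convert to linear (a loss of L dB is a gain of −L dB): F_i = 10^(NF_i/10), G_i = 10^(G_i,dB/10)
  Stage 1: F_1 = 10^(2.49/10) = 1.774, G_1 = 10^(17.8/10) = 60.26
  Stage 2: F_2 = 10^(8.78/10) = 7.551, G_2 = 10^(−7.45/10) = 0.1799
  Stage 3: F_3 = 10^(2.60/10) = 1.820, G_3 = 10^(35.4/10) = 3467
Friis cascade:
  F = 1.774 + (7.551 − 1)/60.26 + (1.820 − 1)/10.84 = 1.959
NF = 10 log₁₀(1.959) = 2.92 dB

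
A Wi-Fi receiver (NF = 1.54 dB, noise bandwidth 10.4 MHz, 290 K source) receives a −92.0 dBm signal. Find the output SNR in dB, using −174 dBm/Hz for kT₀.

10.3 dB

Noise floor: N = −174 + 10 log₁₀(B) + NF
10 log₁₀(1.04×10⁷) = 70.17 dB
N = −174 + 70.17 + 1.54 = −102.29 dBm
SNR = P_sig − N = −92.0 − (−102.29) = 10.29 dB → 10.3 dB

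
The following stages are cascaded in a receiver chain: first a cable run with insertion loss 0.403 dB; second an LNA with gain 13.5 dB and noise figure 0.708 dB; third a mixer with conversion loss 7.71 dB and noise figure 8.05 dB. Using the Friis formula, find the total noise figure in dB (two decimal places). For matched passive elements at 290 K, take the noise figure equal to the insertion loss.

1.92 dB

Convert to linear (a loss of L dB is a gain of −L dB): F_i = 10^(NF_i/10), G_i = 10^(G_i,dB/10)
  Stage 1: F_1 = 10^(0.403/10) = 1.097, G_1 = 10^(−0.403/10) = 0.9114
  Stage 2: F_2 = 10^(0.708/10) = 1.177, G_2 = 10^(13.5/10) = 22.39
  Stage 3: F_3 = 10^(8.05/10) = 6.383, G_3 = 10^(−7.71/10) = 0.1694
Friis cascade:
  F = 1.097 + (1.177 − 1)/0.9114 + (6.383 − 1)/20.40 = 1.555
NF = 10 log₁₀(1.555) = 1.92 dB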